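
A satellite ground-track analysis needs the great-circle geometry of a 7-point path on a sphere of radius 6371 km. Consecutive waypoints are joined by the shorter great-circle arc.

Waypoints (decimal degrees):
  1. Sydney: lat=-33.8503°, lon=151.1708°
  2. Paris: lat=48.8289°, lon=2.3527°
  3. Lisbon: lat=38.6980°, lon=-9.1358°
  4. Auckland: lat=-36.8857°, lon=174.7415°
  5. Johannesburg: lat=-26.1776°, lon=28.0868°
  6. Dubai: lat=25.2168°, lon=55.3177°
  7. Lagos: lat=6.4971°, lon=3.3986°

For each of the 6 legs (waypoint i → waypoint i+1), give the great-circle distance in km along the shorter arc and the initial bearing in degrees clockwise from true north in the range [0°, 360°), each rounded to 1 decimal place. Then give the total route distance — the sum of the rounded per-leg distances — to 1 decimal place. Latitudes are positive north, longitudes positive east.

Leg 1: φ1=-0.5907992, φ2=0.8522251, Δφ=1.4430243, Δλ=-2.5973658 rad; a=sin²(Δφ/2)+cosφ1·cosφ2·sin²(Δλ/2)=0.9435180541; c=2·atan2(√a, √(1-a))=2.661681850; dist=6371·c=16957.575 ≈ 16957.6 km; running total=16957.6 km
Leg 1 bearing: y=sinΔλ·cosφ2=-0.34084439, x=cosφ1·sinφ2-sinφ1·cosφ2·cosΔλ=0.31143546; θ=atan2(y, x)=-47.5815° <0 so +360° → 312.4185° ≈ 312.4°
Leg 2: φ1=0.8522251, φ2=0.6754075, Δφ=-0.1768176, Δλ=-0.2005122 rad; a=sin²(Δφ/2)+cosφ1·cosφ2·sin²(Δλ/2)=0.0129426319; c=2·atan2(√a, √(1-a))=0.228025067; dist=6371·c=1452.748 ≈ 1452.7 km; running total=18410.3 km
Leg 2 bearing: y=sinΔλ·cosφ2=-0.15544364, x=cosφ1·sinφ2-sinφ1·cosφ2·cosΔλ=-0.16412725; θ=atan2(y, x)=-136.5565° <0 so +360° → 223.4435° ≈ 223.4°
Leg 3: φ1=0.6754075, φ2=-0.6437769, Δφ=-1.3191844, Δλ=3.2092643 rad; a=sin²(Δφ/2)+cosφ1·cosφ2·sin²(Δλ/2)=0.9990355089; c=2·atan2(√a, √(1-a))=3.079470151; dist=6371·c=19619.304 ≈ 19619.3 km; running total=38029.6 km
Leg 3 bearing: y=sinΔλ·cosφ2=-0.05408482, x=cosφ1·sinφ2-sinφ1·cosφ2·cosΔλ=0.03048074; θ=atan2(y, x)=-60.5956° <0 so +360° → 299.4044° ≈ 299.4°
Leg 4: φ1=-0.6437769, φ2=-0.4568853, Δφ=0.1868916, Δλ=-2.5596074 rad; a=sin²(Δφ/2)+cosφ1·cosφ2·sin²(Δλ/2)=0.6674186141; c=2·atan2(√a, √(1-a))=1.912228808; dist=6371·c=12182.810 ≈ 12182.8 km; running total=50212.4 km
Leg 4 bearing: y=sinΔλ·cosφ2=-0.49330293, x=cosφ1·sinφ2-sinφ1·cosφ2·cosΔλ=-0.80283015; θ=atan2(y, x)=-148.4312° <0 so +360° → 211.5688° ≈ 211.6°
Leg 5: φ1=-0.4568853, φ2=0.4401162, Δφ=0.8970015, Δλ=0.4752689 rad; a=sin²(Δφ/2)+cosφ1·cosφ2·sin²(Δλ/2)=0.2330139859; c=2·atan2(√a, √(1-a))=1.007504859; dist=6371·c=6418.813 ≈ 6418.8 km; running total=56631.2 km
Leg 5 bearing: y=sinΔλ·cosφ2=0.41397138, x=cosφ1·sinφ2-sinφ1·cosφ2·cosΔλ=0.73722559; θ=atan2(y, x)=29.3153° ≈ 29.3°
Leg 6: φ1=0.4401162, φ2=0.1133958, Δφ=-0.3267204, Δλ=-0.9061592 rad; a=sin²(Δφ/2)+cosφ1·cosφ2·sin²(Δλ/2)=0.1986895811; c=2·atan2(√a, √(1-a))=0.924015130; dist=6371·c=5886.900 ≈ 5886.9 km; running total=62518.1 km
Leg 6 bearing: y=sinΔλ·cosφ2=-0.78208533, x=cosφ1·sinφ2-sinφ1·cosφ2·cosΔλ=-0.15871568; θ=atan2(y, x)=-101.4718° <0 so +360° → 258.5282° ≈ 258.5°

Leg 1: dist=16957.6 km, bearing=312.4°
Leg 2: dist=1452.7 km, bearing=223.4°
Leg 3: dist=19619.3 km, bearing=299.4°
Leg 4: dist=12182.8 km, bearing=211.6°
Leg 5: dist=6418.8 km, bearing=29.3°
Leg 6: dist=5886.9 km, bearing=258.5°
Total: 62518.1 km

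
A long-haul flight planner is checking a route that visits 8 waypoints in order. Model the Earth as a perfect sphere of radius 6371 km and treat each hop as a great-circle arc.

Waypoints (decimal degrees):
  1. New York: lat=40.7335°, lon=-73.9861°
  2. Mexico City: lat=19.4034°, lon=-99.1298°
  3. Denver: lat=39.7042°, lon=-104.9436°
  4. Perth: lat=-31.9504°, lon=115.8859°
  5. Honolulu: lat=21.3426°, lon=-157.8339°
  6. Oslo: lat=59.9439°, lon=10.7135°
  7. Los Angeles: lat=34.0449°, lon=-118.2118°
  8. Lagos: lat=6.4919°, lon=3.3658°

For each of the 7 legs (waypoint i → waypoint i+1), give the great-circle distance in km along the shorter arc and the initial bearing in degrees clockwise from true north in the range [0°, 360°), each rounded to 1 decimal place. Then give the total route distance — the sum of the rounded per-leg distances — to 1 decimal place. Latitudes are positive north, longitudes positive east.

Leg 1: dist=3364.4 km, bearing=232.7°
Leg 2: dist=2324.9 km, bearing=347.4°
Leg 3: dist=16268.4 km, bearing=270.3°
Leg 4: dist=10910.9 km, bearing=69.9°
Leg 5: dist=10916.6 km, bearing=5.8°
Leg 6: dist=8569.4 km, bearing=318.6°
Leg 7: dist=12407.3 km, bearing=65.5°
Total: 64761.9 km

Leg 1: φ1=0.7109337, φ2=0.3386532, Δφ=-0.3722805, Δλ=-0.4388404 rad; a=sin²(Δφ/2)+cosφ1·cosφ2·sin²(Δλ/2)=0.0681112686; c=2·atan2(√a, √(1-a))=0.528077303; dist=6371·c=3364.380 ≈ 3364.4 km; running total=3364.4 km
Leg 1 bearing: y=sinΔλ·cosφ2=-0.40075749, x=cosφ1·sinφ2-sinφ1·cosφ2·cosΔλ=-0.30542091; θ=atan2(y, x)=-127.3114° <0 so +360° → 232.6886° ≈ 232.7°
Leg 2: φ1=0.3386532, φ2=0.6929690, Δφ=0.3543158, Δλ=-0.1014700 rad; a=sin²(Δφ/2)+cosφ1·cosφ2·sin²(Δλ/2)=0.0329242181; c=2·atan2(√a, √(1-a))=0.364922102; dist=6371·c=2324.919 ≈ 2324.9 km; running total=5689.3 km
Leg 2 bearing: y=sinΔλ·cosφ2=-0.07793229, x=cosφ1·sinφ2-sinφ1·cosφ2·cosΔλ=0.34826343; θ=atan2(y, x)=-12.6135° <0 so +360° → 347.3865° ≈ 347.4°
Leg 3: φ1=0.6929690, φ2=-0.5576397, Δφ=-1.2506087, Δλ=3.8542019 rad; a=sin²(Δφ/2)+cosφ1·cosφ2·sin²(Δλ/2)=0.9160017209; c=2·atan2(√a, √(1-a))=2.553505591; dist=6371·c=16268.384 ≈ 16268.4 km; running total=21957.7 km
Leg 3 bearing: y=sinΔλ·cosφ2=-0.55476228, x=cosφ1·sinφ2-sinφ1·cosφ2·cosΔλ=0.00301425; θ=atan2(y, x)=-89.6887° <0 so +360° → 270.3113° ≈ 270.3°
Leg 4: φ1=-0.5576397, φ2=0.3724986, Δφ=0.9301383, Δλ=-4.7773117 rad; a=sin²(Δφ/2)+cosφ1·cosφ2·sin²(Δλ/2)=0.5706600488; c=2·atan2(√a, √(1-a))=1.712591096; dist=6371·c=10910.918 ≈ 10910.9 km; running total=32868.6 km
Leg 4 bearing: y=sinΔλ·cosφ2=0.92945863, x=cosφ1·sinφ2-sinφ1·cosφ2·cosΔλ=0.34078629; θ=atan2(y, x)=69.8645° ≈ 69.9°
Leg 5: φ1=0.3724986, φ2=1.0462184, Δφ=0.6737198, Δλ=2.9417071 rad; a=sin²(Δφ/2)+cosφ1·cosφ2·sin²(Δλ/2)=0.5711026921; c=2·atan2(√a, √(1-a))=1.713485414; dist=6371·c=10916.616 ≈ 10916.6 km; running total=43785.2 km
Leg 5 bearing: y=sinΔλ·cosφ2=0.09944691, x=cosφ1·sinφ2-sinφ1·cosφ2·cosΔλ=0.98482889; θ=atan2(y, x)=5.7661° ≈ 5.8°
Leg 6: φ1=1.0462184, φ2=0.5941956, Δφ=-0.4520228, Δλ=-2.2501710 rad; a=sin²(Δφ/2)+cosφ1·cosφ2·sin²(Δλ/2)=0.3880925275; c=2·atan2(√a, √(1-a))=1.345069361; dist=6371·c=8569.437 ≈ 8569.4 km; running total=52354.6 km
Leg 6 bearing: y=sinΔλ·cosφ2=-0.64462175, x=cosφ1·sinφ2-sinφ1·cosφ2·cosΔλ=0.73100593; θ=atan2(y, x)=-41.4068° <0 so +360° → 318.5932° ≈ 318.6°
Leg 7: φ1=0.5941956, φ2=0.1133050, Δφ=-0.4808906, Δλ=2.1219294 rad; a=sin²(Δφ/2)+cosφ1·cosφ2·sin²(Δλ/2)=0.6839093821; c=2·atan2(√a, √(1-a))=1.947458583; dist=6371·c=12407.259 ≈ 12407.3 km; running total=64761.9 km
Leg 7 bearing: y=sinΔλ·cosφ2=0.84646901, x=cosφ1·sinφ2-sinφ1·cosφ2·cosΔλ=0.38496698; θ=atan2(y, x)=65.5444° ≈ 65.5°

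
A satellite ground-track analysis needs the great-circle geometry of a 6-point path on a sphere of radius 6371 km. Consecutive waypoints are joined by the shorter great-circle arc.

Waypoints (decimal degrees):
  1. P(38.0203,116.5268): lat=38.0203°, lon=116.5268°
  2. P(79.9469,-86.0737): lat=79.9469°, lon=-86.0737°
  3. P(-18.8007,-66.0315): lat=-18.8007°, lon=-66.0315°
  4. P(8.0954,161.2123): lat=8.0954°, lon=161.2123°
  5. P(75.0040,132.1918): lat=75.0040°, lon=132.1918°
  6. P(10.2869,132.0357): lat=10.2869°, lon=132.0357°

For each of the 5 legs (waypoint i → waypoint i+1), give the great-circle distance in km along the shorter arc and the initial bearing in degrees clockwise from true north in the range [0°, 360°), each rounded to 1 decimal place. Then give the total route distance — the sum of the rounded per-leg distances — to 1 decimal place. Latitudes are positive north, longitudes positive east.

Leg 1: dist=6821.3 km, bearing=4.4°
Leg 2: dist=11044.8 km, bearing=160.8°
Leg 3: dist=14785.8 km, bearing=263.5°
Leg 4: dist=7661.1 km, bearing=352.3°
Leg 5: dist=7196.2 km, bearing=180.2°
Total: 47509.2 km

Leg 1: φ1=0.6635794, φ2=1.3953366, Δφ=0.7317572, Δλ=-3.5360458 rad; a=sin²(Δφ/2)+cosφ1·cosφ2·sin²(Δλ/2)=0.2602367791; c=2·atan2(√a, √(1-a))=1.070681344; dist=6371·c=6821.311 ≈ 6821.3 km; running total=6821.3 km
Leg 1 bearing: y=sinΔλ·cosφ2=0.06708430, x=cosφ1·sinφ2-sinφ1·cosφ2·cosΔλ=0.87495948; θ=atan2(y, x)=4.3844° ≈ 4.4°
Leg 2: φ1=1.3953366, φ2=-0.3281341, Δφ=-1.7234707, Δλ=0.3498024 rad; a=sin²(Δφ/2)+cosφ1·cosφ2·sin²(Δλ/2)=0.5810446389; c=2·atan2(√a, √(1-a))=1.733603890; dist=6371·c=11044.790 ≈ 11044.8 km; running total=17866.1 km
Leg 2 bearing: y=sinΔλ·cosφ2=0.32442686, x=cosφ1·sinφ2-sinφ1·cosφ2·cosΔλ=-0.93191967; θ=atan2(y, x)=160.8056° ≈ 160.8°
Leg 3: φ1=-0.3281341, φ2=0.1412914, Δφ=0.4694255, Δλ=3.9661525 rad; a=sin²(Δφ/2)+cosφ1·cosφ2·sin²(Δλ/2)=0.8408191499; c=2·atan2(√a, √(1-a))=2.320795698; dist=6371·c=14785.789 ≈ 14785.8 km; running total=32651.9 km
Leg 3 bearing: y=sinΔλ·cosφ2=-0.72693224, x=cosφ1·sinφ2-sinφ1·cosφ2·cosΔλ=-0.08329918; θ=atan2(y, x)=-96.5370° <0 so +360° → 263.4630° ≈ 263.5°
Leg 4: φ1=0.1412914, φ2=1.3090668, Δφ=1.1677754, Δλ=-0.5065033 rad; a=sin²(Δφ/2)+cosφ1·cosφ2·sin²(Δλ/2)=0.3199822327; c=2·atan2(√a, √(1-a))=1.202490345; dist=6371·c=7661.066 ≈ 7661.1 km; running total=40313.0 km
Leg 4 bearing: y=sinΔλ·cosφ2=-0.12552623, x=cosφ1·sinφ2-sinφ1·cosφ2·cosΔλ=0.92445529; θ=atan2(y, x)=-7.7326° <0 so +360° → 352.2674° ≈ 352.3°
Leg 5: φ1=1.3090668, φ2=0.1795403, Δφ=-1.1295265, Δλ=-0.0027245 rad; a=sin²(Δφ/2)+cosφ1·cosφ2·sin²(Δλ/2)=0.2864564626; c=2·atan2(√a, √(1-a))=1.129527522; dist=6371·c=7196.220 ≈ 7196.2 km; running total=47509.2 km
Leg 5 bearing: y=sinΔλ·cosφ2=-0.00268066, x=cosφ1·sinφ2-sinφ1·cosφ2·cosΔλ=-0.90420653; θ=atan2(y, x)=-179.8301° <0 so +360° → 180.1699° ≈ 180.2°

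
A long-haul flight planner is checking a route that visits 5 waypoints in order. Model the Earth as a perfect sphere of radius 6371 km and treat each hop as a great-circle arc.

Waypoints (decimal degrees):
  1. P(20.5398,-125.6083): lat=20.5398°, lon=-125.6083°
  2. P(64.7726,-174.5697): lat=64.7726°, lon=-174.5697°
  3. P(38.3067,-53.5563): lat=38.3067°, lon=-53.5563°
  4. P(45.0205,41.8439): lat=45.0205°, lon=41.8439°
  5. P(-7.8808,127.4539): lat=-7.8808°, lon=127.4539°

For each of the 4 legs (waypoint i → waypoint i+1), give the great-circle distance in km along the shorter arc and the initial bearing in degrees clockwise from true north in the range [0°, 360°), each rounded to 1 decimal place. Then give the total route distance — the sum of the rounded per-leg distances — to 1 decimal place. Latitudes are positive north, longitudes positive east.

Leg 1: φ1=0.3584871, φ2=1.1304951, Δφ=0.7720080, Δλ=-0.8545376 rad; a=sin²(Δφ/2)+cosφ1·cosφ2·sin²(Δλ/2)=0.2102792337; c=2·atan2(√a, √(1-a))=0.952753028; dist=6371·c=6069.990 ≈ 6070.0 km; running total=6070.0 km
Leg 1 bearing: y=sinΔλ·cosφ2=-0.32147779, x=cosφ1·sinφ2-sinφ1·cosφ2·cosΔλ=0.74893227; θ=atan2(y, x)=-23.2313° <0 so +360° → 336.7687° ≈ 336.8°
Leg 2: φ1=1.1304951, φ2=0.6685780, Δφ=-0.4619171, Δλ=2.1120823 rad; a=sin²(Δφ/2)+cosφ1·cosφ2·sin²(Δλ/2)=0.3057860151; c=2·atan2(√a, √(1-a))=1.171871334; dist=6371·c=7465.992 ≈ 7466.0 km; running total=13536.0 km
Leg 2 bearing: y=sinΔλ·cosφ2=0.67252798, x=cosφ1·sinφ2-sinφ1·cosφ2·cosΔλ=0.62994431; θ=atan2(y, x)=46.8726° ≈ 46.9°
Leg 3: φ1=0.6685780, φ2=0.7857560, Δφ=0.1171779, Δλ=1.6650476 rad; a=sin²(Δφ/2)+cosφ1·cosφ2·sin²(Δλ/2)=0.3068647133; c=2·atan2(√a, √(1-a))=1.174211415; dist=6371·c=7480.901 ≈ 7480.9 km; running total=21016.9 km
Leg 3 bearing: y=sinΔλ·cosφ2=0.70371646, x=cosφ1·sinφ2-sinφ1·cosφ2·cosΔλ=0.59630377; θ=atan2(y, x)=49.7233° ≈ 49.7°
Leg 4: φ1=0.7857560, φ2=-0.1375459, Δφ=-0.9233019, Δλ=1.4941764 rad; a=sin²(Δφ/2)+cosφ1·cosφ2·sin²(Δλ/2)=0.5216964124; c=2·atan2(√a, √(1-a))=1.614202781; dist=6371·c=10284.086 ≈ 10284.1 km; running total=31301.0 km
Leg 4 bearing: y=sinΔλ·cosφ2=0.98764930, x=cosφ1·sinφ2-sinφ1·cosφ2·cosΔλ=-0.15055205; θ=atan2(y, x)=98.6671° ≈ 98.7°

Leg 1: dist=6070.0 km, bearing=336.8°
Leg 2: dist=7466.0 km, bearing=46.9°
Leg 3: dist=7480.9 km, bearing=49.7°
Leg 4: dist=10284.1 km, bearing=98.7°
Total: 31301.0 km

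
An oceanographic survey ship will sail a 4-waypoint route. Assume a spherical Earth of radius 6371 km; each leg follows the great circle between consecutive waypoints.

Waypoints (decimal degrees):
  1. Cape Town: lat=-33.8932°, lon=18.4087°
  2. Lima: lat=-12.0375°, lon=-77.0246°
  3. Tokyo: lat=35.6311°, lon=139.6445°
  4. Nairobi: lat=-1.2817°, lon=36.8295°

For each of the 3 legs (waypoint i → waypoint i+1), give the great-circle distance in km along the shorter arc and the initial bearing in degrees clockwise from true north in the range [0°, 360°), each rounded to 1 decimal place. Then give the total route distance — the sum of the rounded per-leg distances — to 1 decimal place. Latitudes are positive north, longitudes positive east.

Leg 1: dist=9756.3 km, bearing=257.0°
Leg 2: dist=15498.8 km, bearing=311.8°
Leg 3: dist=11246.6 km, bearing=276.5°
Total: 36501.7 km

Leg 1: φ1=-0.5915479, φ2=-0.2100940, Δφ=0.3814539, Δλ=-1.6656253 rad; a=sin²(Δφ/2)+cosφ1·cosφ2·sin²(Δλ/2)=0.4802855427; c=2·atan2(√a, √(1-a))=1.531357189; dist=6371·c=9756.277 ≈ 9756.3 km; running total=9756.3 km
Leg 1 bearing: y=sinΔλ·cosφ2=-0.97361721, x=cosφ1·sinφ2-sinφ1·cosφ2·cosΔλ=-0.22475519; θ=atan2(y, x)=-102.9988° <0 so +360° → 257.0012° ≈ 257.0°
Leg 2: φ1=-0.2100940, φ2=0.6218800, Δφ=0.8319740, Δλ=3.7815892 rad; a=sin²(Δφ/2)+cosφ1·cosφ2·sin²(Δλ/2)=0.8795462578; c=2·atan2(√a, √(1-a))=2.432714284; dist=6371·c=15498.823 ≈ 15498.8 km; running total=25255.1 km
Leg 2 bearing: y=sinΔλ·cosφ2=-0.48538903, x=cosφ1·sinφ2-sinφ1·cosφ2·cosΔλ=0.43379262; θ=atan2(y, x)=-48.2128° <0 so +360° → 311.7872° ≈ 311.8°
Leg 3: φ1=0.6218800, φ2=-0.0223699, Δφ=-0.6442499, Δλ=-1.7944603 rad; a=sin²(Δφ/2)+cosφ1·cosφ2·sin²(Δλ/2)=0.5966322087; c=2·atan2(√a, √(1-a))=1.765284535; dist=6371·c=11246.628 ≈ 11246.6 km; running total=36501.7 km
Leg 3 bearing: y=sinΔλ·cosφ2=-0.97484736, x=cosφ1·sinφ2-sinφ1·cosφ2·cosΔλ=0.11100224; θ=atan2(y, x)=-83.5039° <0 so +360° → 276.4961° ≈ 276.5°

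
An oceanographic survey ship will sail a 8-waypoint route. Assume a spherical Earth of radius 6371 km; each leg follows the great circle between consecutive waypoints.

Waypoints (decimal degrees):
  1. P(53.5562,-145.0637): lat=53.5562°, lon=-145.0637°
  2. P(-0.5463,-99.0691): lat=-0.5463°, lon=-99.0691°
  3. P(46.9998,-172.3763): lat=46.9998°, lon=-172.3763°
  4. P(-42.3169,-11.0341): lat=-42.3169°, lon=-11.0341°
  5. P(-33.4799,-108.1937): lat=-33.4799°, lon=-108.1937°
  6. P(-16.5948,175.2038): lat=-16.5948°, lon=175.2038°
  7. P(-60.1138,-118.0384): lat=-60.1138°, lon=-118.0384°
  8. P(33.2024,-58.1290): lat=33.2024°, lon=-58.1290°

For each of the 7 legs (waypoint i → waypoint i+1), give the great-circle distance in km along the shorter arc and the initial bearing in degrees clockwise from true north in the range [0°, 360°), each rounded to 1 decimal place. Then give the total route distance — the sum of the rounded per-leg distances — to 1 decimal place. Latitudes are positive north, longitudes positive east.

Leg 1: dist=7351.0 km, bearing=128.1°
Leg 2: dist=8796.7 km, bearing=318.3°
Leg 3: dist=18454.8 km, bearing=77.3°
Leg 4: dist=8102.9 km, bearing=240.0°
Leg 5: dist=7778.6 km, bearing=262.9°
Leg 6: dist=7132.8 km, bearing=149.4°
Leg 7: dist=11721.2 km, bearing=48.7°
Total: 69338.0 km

Leg 1: φ1=0.9347320, φ2=-0.0095347, Δφ=-0.9442668, Δλ=0.8027572 rad; a=sin²(Δφ/2)+cosφ1·cosφ2·sin²(Δλ/2)=0.2974988946; c=2·atan2(√a, √(1-a))=1.153815078; dist=6371·c=7350.956 ≈ 7351.0 km; running total=7351.0 km
Leg 1 bearing: y=sinΔλ·cosφ2=0.71924163, x=cosφ1·sinφ2-sinφ1·cosφ2·cosΔλ=-0.56450393; θ=atan2(y, x)=128.1269° ≈ 128.1°
Leg 2: φ1=-0.0095347, φ2=0.8203013, Δφ=0.8298360, Δλ=-1.2794520 rad; a=sin²(Δφ/2)+cosφ1·cosφ2·sin²(Δλ/2)=0.4055419959; c=2·atan2(√a, √(1-a))=1.380738167; dist=6371·c=8796.683 ≈ 8796.7 km; running total=16147.7 km
Leg 2 bearing: y=sinΔλ·cosφ2=-0.65326044, x=cosφ1·sinφ2-sinφ1·cosφ2·cosΔλ=0.73318588; θ=atan2(y, x)=-41.7007° <0 so +360° → 318.2993° ≈ 318.3°
Leg 3: φ1=0.8203013, φ2=-0.7385692, Δφ=-1.5588705, Δλ=2.8159526 rad; a=sin²(Δφ/2)+cosφ1·cosφ2·sin²(Δλ/2)=0.9850796144; c=2·atan2(√a, √(1-a))=2.896682974; dist=6371·c=18454.767 ≈ 18454.8 km; running total=34602.5 km
Leg 3 bearing: y=sinΔλ·cosφ2=0.23655575, x=cosφ1·sinφ2-sinφ1·cosφ2·cosΔλ=0.05322073; θ=atan2(y, x)=77.3206° ≈ 77.3°
Leg 4: φ1=-0.7385692, φ2=-0.5843345, Δφ=0.1542347, Δλ=-1.6957549 rad; a=sin²(Δφ/2)+cosφ1·cosφ2·sin²(Δλ/2)=0.3527416555; c=2·atan2(√a, √(1-a))=1.271846590; dist=6371·c=8102.935 ≈ 8102.9 km; running total=42705.4 km
Leg 4 bearing: y=sinΔλ·cosφ2=-0.82757594, x=cosφ1·sinφ2-sinφ1·cosφ2·cosΔλ=-0.47788910; θ=atan2(y, x)=-120.0046° <0 so +360° → 239.9954° ≈ 240.0°
Leg 5: φ1=-0.5843345, φ2=-0.2896339, Δφ=0.2947006, Δλ=4.9462195 rad; a=sin²(Δφ/2)+cosφ1·cosφ2·sin²(Δλ/2)=0.3286192196; c=2·atan2(√a, √(1-a))=1.220941363; dist=6371·c=7778.617 ≈ 7778.6 km; running total=50484.0 km
Leg 5 bearing: y=sinΔλ·cosφ2=-0.93226799, x=cosφ1·sinφ2-sinφ1·cosφ2·cosΔλ=-0.11571907; θ=atan2(y, x)=-97.0757° <0 so +360° → 262.9243° ≈ 262.9°
Leg 6: φ1=-0.2896339, φ2=-1.0491837, Δφ=-0.7595498, Δλ=-5.1180419 rad; a=sin²(Δφ/2)+cosφ1·cosφ2·sin²(Δλ/2)=0.2819692618; c=2·atan2(√a, √(1-a))=1.119578860; dist=6371·c=7132.837 ≈ 7132.8 km; running total=57616.8 km
Leg 6 bearing: y=sinΔλ·cosφ2=0.45784107, x=cosφ1·sinφ2-sinφ1·cosφ2·cosΔλ=-0.77474637; θ=atan2(y, x)=149.4188° ≈ 149.4°
Leg 7: φ1=-1.0491837, φ2=0.5794912, Δφ=1.6286749, Δλ=1.0456163 rad; a=sin²(Δφ/2)+cosφ1·cosφ2·sin²(Δλ/2)=0.6328704529; c=2·atan2(√a, √(1-a))=1.839768707; dist=6371·c=11721.166 ≈ 11721.2 km; running total=69338.0 km
Leg 7 bearing: y=sinΔλ·cosφ2=0.72397683, x=cosφ1·sinφ2-sinφ1·cosφ2·cosΔλ=0.63658411; θ=atan2(y, x)=48.6752° ≈ 48.7°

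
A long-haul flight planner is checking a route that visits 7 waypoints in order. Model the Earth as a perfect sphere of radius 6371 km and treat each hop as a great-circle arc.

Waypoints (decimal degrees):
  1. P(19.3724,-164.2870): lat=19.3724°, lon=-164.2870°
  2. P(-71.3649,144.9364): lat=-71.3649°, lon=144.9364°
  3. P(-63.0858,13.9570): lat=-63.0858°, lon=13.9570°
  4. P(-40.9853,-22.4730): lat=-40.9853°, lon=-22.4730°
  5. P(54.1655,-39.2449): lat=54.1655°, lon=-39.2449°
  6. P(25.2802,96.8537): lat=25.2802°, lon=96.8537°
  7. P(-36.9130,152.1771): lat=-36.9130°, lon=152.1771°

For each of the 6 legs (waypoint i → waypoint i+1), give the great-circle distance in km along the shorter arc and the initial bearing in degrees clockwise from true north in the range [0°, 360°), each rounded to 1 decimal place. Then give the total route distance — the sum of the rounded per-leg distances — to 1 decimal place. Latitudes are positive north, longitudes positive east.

Leg 1: φ1=0.3381122, φ2=-1.2455525, Δφ=-1.5836646, Δλ=5.3969665 rad; a=sin²(Δφ/2)+cosφ1·cosφ2·sin²(Δλ/2)=0.5618483599; c=2·atan2(√a, √(1-a))=1.694810683; dist=6371·c=10797.639 ≈ 10797.6 km; running total=10797.6 km
Leg 1 bearing: y=sinΔλ·cosφ2=-0.24754315, x=cosφ1·sinφ2-sinφ1·cosφ2·cosΔλ=-0.96094823; θ=atan2(y, x)=-165.5545° <0 so +360° → 194.4455° ≈ 194.4°
Leg 2: φ1=-1.2455525, φ2=-1.1010549, Δφ=0.1444976, Δλ=-2.2860218 rad; a=sin²(Δφ/2)+cosφ1·cosφ2·sin²(Δλ/2)=0.1249586510; c=2·atan2(√a, √(1-a))=0.722609211; dist=6371·c=4603.743 ≈ 4603.7 km; running total=15401.3 km
Leg 2 bearing: y=sinΔλ·cosφ2=-0.34173035, x=cosφ1·sinφ2-sinφ1·cosφ2·cosΔλ=-0.56621225; θ=atan2(y, x)=-148.8874° <0 so +360° → 211.1126° ≈ 211.1°
Leg 3: φ1=-1.1010549, φ2=-0.7153284, Δφ=0.3857265, Δλ=-0.6358234 rad; a=sin²(Δφ/2)+cosφ1·cosφ2·sin²(Δλ/2)=0.0701243041; c=2·atan2(√a, √(1-a))=0.536013641; dist=6371·c=3414.943 ≈ 3414.9 km; running total=18816.2 km
Leg 3 bearing: y=sinΔλ·cosφ2=-0.44827686, x=cosφ1·sinφ2-sinφ1·cosφ2·cosΔλ=0.24469450; θ=atan2(y, x)=-61.3718° <0 so +360° → 298.6282° ≈ 298.6°
Leg 4: φ1=-0.7153284, φ2=0.9453663, Δφ=1.6606947, Δλ=-0.2927249 rad; a=sin²(Δφ/2)+cosφ1·cosφ2·sin²(Δλ/2)=0.5542885066; c=2·atan2(√a, √(1-a))=1.679587815; dist=6371·c=10700.654 ≈ 10700.7 km; running total=29516.9 km
Leg 4 bearing: y=sinΔλ·cosφ2=-0.16893760, x=cosφ1·sinφ2-sinφ1·cosφ2·cosΔλ=0.97962805; θ=atan2(y, x)=-9.7845° <0 so +360° → 350.2155° ≈ 350.2°
Leg 5: φ1=0.9453663, φ2=0.4412227, Δφ=-0.5041436, Δλ=2.3753687 rad; a=sin²(Δφ/2)+cosφ1·cosφ2·sin²(Δλ/2)=0.5176121279; c=2·atan2(√a, √(1-a))=1.606027871; dist=6371·c=10232.004 ≈ 10232.0 km; running total=39748.9 km
Leg 5 bearing: y=sinΔλ·cosφ2=0.62701078, x=cosφ1·sinφ2-sinφ1·cosφ2·cosΔλ=0.77821381; θ=atan2(y, x)=38.8586° ≈ 38.9°
Leg 6: φ1=0.4412227, φ2=-0.6442534, Δφ=-1.0854761, Δλ=0.9655755 rad; a=sin²(Δφ/2)+cosφ1·cosφ2·sin²(Δλ/2)=0.4225758236; c=2·atan2(√a, √(1-a))=1.415322374; dist=6371·c=9017.019 ≈ 9017.0 km; running total=48765.9 km
Leg 6 bearing: y=sinΔλ·cosφ2=0.65752980, x=cosφ1·sinφ2-sinφ1·cosφ2·cosΔλ=-0.73734426; θ=atan2(y, x)=138.2749° ≈ 138.3°

Leg 1: dist=10797.6 km, bearing=194.4°
Leg 2: dist=4603.7 km, bearing=211.1°
Leg 3: dist=3414.9 km, bearing=298.6°
Leg 4: dist=10700.7 km, bearing=350.2°
Leg 5: dist=10232.0 km, bearing=38.9°
Leg 6: dist=9017.0 km, bearing=138.3°
Total: 48765.9 km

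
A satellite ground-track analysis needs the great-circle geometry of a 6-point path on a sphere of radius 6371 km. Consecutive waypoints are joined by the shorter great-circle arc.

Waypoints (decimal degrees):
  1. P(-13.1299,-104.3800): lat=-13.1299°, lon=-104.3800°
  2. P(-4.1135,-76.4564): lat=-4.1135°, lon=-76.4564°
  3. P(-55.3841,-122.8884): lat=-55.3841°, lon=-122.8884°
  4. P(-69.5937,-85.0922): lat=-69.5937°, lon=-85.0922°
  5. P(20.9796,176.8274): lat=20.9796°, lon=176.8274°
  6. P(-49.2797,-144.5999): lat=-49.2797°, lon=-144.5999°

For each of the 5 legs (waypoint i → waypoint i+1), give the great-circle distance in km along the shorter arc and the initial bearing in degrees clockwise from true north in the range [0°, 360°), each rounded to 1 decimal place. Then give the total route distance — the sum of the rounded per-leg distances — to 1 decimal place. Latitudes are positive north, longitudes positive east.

Leg 1: dist=3225.5 km, bearing=74.4°
Leg 2: dist=7037.0 km, bearing=207.4°
Leg 3: dist=2435.0 km, bearing=145.0°
Leg 4: dist=12500.1 km, bearing=270.1°
Leg 5: dist=8693.0 km, bearing=155.4°
Total: 33890.6 km

Leg 1: φ1=-0.2291600, φ2=-0.0717941, Δφ=0.1573659, Δλ=0.4873588 rad; a=sin²(Δφ/2)+cosφ1·cosφ2·sin²(Δλ/2)=0.0627239417; c=2·atan2(√a, √(1-a))=0.506284882; dist=6371·c=3225.541 ≈ 3225.5 km; running total=3225.5 km
Leg 1 bearing: y=sinΔλ·cosφ2=0.46708743, x=cosφ1·sinφ2-sinφ1·cosφ2·cosΔλ=0.13033775; θ=atan2(y, x)=74.4086° ≈ 74.4°
Leg 2: φ1=-0.0717941, φ2=-0.9666349, Δφ=-0.8948408, Δλ=-0.8103913 rad; a=sin²(Δφ/2)+cosφ1·cosφ2·sin²(Δλ/2)=0.2752252374; c=2·atan2(√a, √(1-a))=1.104535359; dist=6371·c=7036.995 ≈ 7037.0 km; running total=10262.5 km
Leg 2 bearing: y=sinΔλ·cosφ2=-0.41160060, x=cosφ1·sinφ2-sinφ1·cosφ2·cosΔλ=-0.79277372; θ=atan2(y, x)=-152.5621° <0 so +360° → 207.4379° ≈ 207.4°
Leg 3: φ1=-0.9666349, φ2=-1.2146392, Δφ=-0.2480043, Δλ=0.6596681 rad; a=sin²(Δφ/2)+cosφ1·cosφ2·sin²(Δλ/2)=0.0360761299; c=2·atan2(√a, √(1-a))=0.382196310; dist=6371·c=2434.973 ≈ 2435.0 km; running total=12697.5 km
Leg 3 bearing: y=sinΔλ·cosφ2=0.21368716, x=cosφ1·sinφ2-sinφ1·cosφ2·cosΔλ=-0.30567363; θ=atan2(y, x)=145.0438° ≈ 145.0°
Leg 4: φ1=-1.2146392, φ2=0.3661631, Δφ=1.5808023, Δλ=4.5713594 rad; a=sin²(Δφ/2)+cosφ1·cosφ2·sin²(Δλ/2)=0.6906640867; c=2·atan2(√a, √(1-a))=1.962028932; dist=6371·c=12500.086 ≈ 12500.1 km; running total=25197.6 km
Leg 4 bearing: y=sinΔλ·cosφ2=-0.92443792, x=cosφ1·sinφ2-sinφ1·cosφ2·cosΔλ=0.00183012; θ=atan2(y, x)=-89.8866° <0 so +360° → 270.1134° ≈ 270.1°
Leg 5: φ1=0.3661631, φ2=-0.8600930, Δφ=-1.2262561, Δλ=-5.6099647 rad; a=sin²(Δφ/2)+cosφ1·cosφ2·sin²(Δλ/2)=0.3975676703; c=2·atan2(√a, √(1-a))=1.364470895; dist=6371·c=8693.044 ≈ 8693.0 km; running total=33890.6 km
Leg 5 bearing: y=sinΔλ·cosφ2=0.40675547, x=cosφ1·sinφ2-sinφ1·cosφ2·cosΔλ=-0.89026988; θ=atan2(y, x)=155.4448° ≈ 155.4°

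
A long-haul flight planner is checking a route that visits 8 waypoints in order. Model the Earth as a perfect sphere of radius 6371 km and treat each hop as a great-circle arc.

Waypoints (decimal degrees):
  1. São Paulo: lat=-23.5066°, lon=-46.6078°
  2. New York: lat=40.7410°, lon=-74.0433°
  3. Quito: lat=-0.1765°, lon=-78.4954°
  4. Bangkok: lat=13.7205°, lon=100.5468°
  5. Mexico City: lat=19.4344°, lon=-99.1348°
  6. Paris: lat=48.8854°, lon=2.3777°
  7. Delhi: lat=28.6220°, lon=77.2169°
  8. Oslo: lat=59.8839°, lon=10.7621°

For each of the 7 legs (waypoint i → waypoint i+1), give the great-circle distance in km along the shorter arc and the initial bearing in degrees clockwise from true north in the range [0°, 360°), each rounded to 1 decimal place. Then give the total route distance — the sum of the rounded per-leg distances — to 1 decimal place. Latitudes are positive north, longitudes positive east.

Leg 1: φ1=-0.4102676, φ2=0.7110646, Δφ=1.1213322, Δλ=-0.4788398 rad; a=sin²(Δφ/2)+cosφ1·cosφ2·sin²(Δλ/2)=0.3218300978; c=2·atan2(√a, √(1-a))=1.206448718; dist=6371·c=7686.285 ≈ 7686.3 km; running total=7686.3 km
Leg 1 bearing: y=sinΔλ·cosφ2=-0.34909514, x=cosφ1·sinφ2-sinφ1·cosφ2·cosΔλ=0.86669171; θ=atan2(y, x)=-21.9391° <0 so +360° → 338.0609° ≈ 338.1°
Leg 2: φ1=0.7110646, φ2=-0.0030805, Δφ=-0.7141451, Δλ=-0.0777038 rad; a=sin²(Δφ/2)+cosφ1·cosφ2·sin²(Δλ/2)=0.1233163685; c=2·atan2(√a, √(1-a))=0.717628624; dist=6371·c=4572.012 ≈ 4572.0 km; running total=12258.3 km
Leg 2 bearing: y=sinΔλ·cosφ2=-0.07762526, x=cosφ1·sinφ2-sinφ1·cosφ2·cosΔλ=-0.65300236; θ=atan2(y, x)=-173.2208° <0 so +360° → 186.7792° ≈ 186.8°
Leg 3: φ1=-0.0030805, φ2=0.2394679, Δφ=0.2425484, Δλ=3.1248759 rad; a=sin²(Δφ/2)+cosφ1·cosφ2·sin²(Δλ/2)=0.9860273132; c=2·atan2(√a, √(1-a))=2.904626370; dist=6371·c=18505.375 ≈ 18505.4 km; running total=30763.7 km
Leg 3 bearing: y=sinΔλ·cosφ2=0.01623898, x=cosφ1·sinφ2-sinφ1·cosφ2·cosΔλ=0.23419244; θ=atan2(y, x)=3.9666° ≈ 4.0°
Leg 4: φ1=0.2394679, φ2=0.3391943, Δφ=0.0997264, Δλ=-3.4851014 rad; a=sin²(Δφ/2)+cosφ1·cosφ2·sin²(Δλ/2)=0.8918372923; c=2·atan2(√a, √(1-a))=2.471355838; dist=6371·c=15745.008 ≈ 15745.0 km; running total=46508.7 km
Leg 4 bearing: y=sinΔλ·cosφ2=0.31760347, x=cosφ1·sinφ2-sinφ1·cosφ2·cosΔλ=0.53383722; θ=atan2(y, x)=30.7503° ≈ 30.8°
Leg 5: φ1=0.3391943, φ2=0.8532112, Δφ=0.5140169, Δλ=1.7717274 rad; a=sin²(Δφ/2)+cosφ1·cosφ2·sin²(Δλ/2)=0.4365427051; c=2·atan2(√a, √(1-a))=1.443538535; dist=6371·c=9196.784 ≈ 9196.8 km; running total=55705.5 km
Leg 5 bearing: y=sinΔλ·cosφ2=0.64433777, x=cosφ1·sinφ2-sinφ1·cosφ2·cosΔλ=0.75413628; θ=atan2(y, x)=40.5107° ≈ 40.5°
Leg 6: φ1=0.8532112, φ2=0.4995481, Δφ=-0.3536630, Δλ=1.3061904 rad; a=sin²(Δφ/2)+cosφ1·cosφ2·sin²(Δλ/2)=0.2440719922; c=2·atan2(√a, √(1-a))=1.033452433; dist=6371·c=6584.125 ≈ 6584.1 km; running total=62289.6 km
Leg 6 bearing: y=sinΔλ·cosφ2=0.84724788, x=cosφ1·sinφ2-sinφ1·cosφ2·cosΔλ=0.14203679; θ=atan2(y, x)=80.4832° ≈ 80.5°
Leg 7: φ1=0.4995481, φ2=1.0451712, Δφ=0.5456231, Δλ=-1.1598551 rad; a=sin²(Δφ/2)+cosφ1·cosφ2·sin²(Δλ/2)=0.2048458514; c=2·atan2(√a, √(1-a))=0.939355595; dist=6371·c=5984.634 ≈ 5984.6 km; running total=68274.2 km
Leg 7 bearing: y=sinΔλ·cosφ2=-0.45998042, x=cosφ1·sinφ2-sinφ1·cosφ2·cosΔλ=0.66329038; θ=atan2(y, x)=-34.7406° <0 so +360° → 325.2594° ≈ 325.3°

Leg 1: dist=7686.3 km, bearing=338.1°
Leg 2: dist=4572.0 km, bearing=186.8°
Leg 3: dist=18505.4 km, bearing=4.0°
Leg 4: dist=15745.0 km, bearing=30.8°
Leg 5: dist=9196.8 km, bearing=40.5°
Leg 6: dist=6584.1 km, bearing=80.5°
Leg 7: dist=5984.6 km, bearing=325.3°
Total: 68274.2 km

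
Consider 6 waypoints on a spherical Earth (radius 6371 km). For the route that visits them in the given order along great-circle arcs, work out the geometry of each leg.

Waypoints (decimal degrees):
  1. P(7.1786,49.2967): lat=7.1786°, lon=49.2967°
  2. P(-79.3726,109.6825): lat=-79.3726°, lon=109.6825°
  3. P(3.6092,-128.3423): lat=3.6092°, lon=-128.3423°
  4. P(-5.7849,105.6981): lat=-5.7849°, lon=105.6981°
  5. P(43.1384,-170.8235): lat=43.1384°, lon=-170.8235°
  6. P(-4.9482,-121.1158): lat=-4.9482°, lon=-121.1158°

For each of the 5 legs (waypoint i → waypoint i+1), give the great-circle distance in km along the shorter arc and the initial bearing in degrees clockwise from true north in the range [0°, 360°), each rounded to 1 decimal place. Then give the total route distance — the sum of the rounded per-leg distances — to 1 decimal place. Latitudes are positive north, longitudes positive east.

Leg 1: dist=10214.0 km, bearing=170.8°
Leg 2: dist=11027.0 km, bearing=121.0°
Leg 3: dist=14023.4 km, bearing=265.5°
Leg 4: dist=9921.3 km, bearing=46.5°
Leg 5: dist=7308.0 km, bearing=123.5°
Total: 52493.7 km

Leg 1: φ1=0.1252902, φ2=-1.3853132, Δφ=-1.5106034, Δλ=1.0539310 rad; a=sin²(Δφ/2)+cosφ1·cosφ2·sin²(Δλ/2)=0.5162001935; c=2·atan2(√a, √(1-a))=1.603202385; dist=6371·c=10214.002 ≈ 10214.0 km; running total=10214.0 km
Leg 1 bearing: y=sinΔλ·cosφ2=0.16033088, x=cosφ1·sinφ2-sinφ1·cosφ2·cosΔλ=-0.98653141; θ=atan2(y, x)=170.7690° ≈ 170.8°
Leg 2: φ1=-1.3853132, φ2=0.0629924, Δφ=1.4483056, Δλ=-4.1543165 rad; a=sin²(Δφ/2)+cosφ1·cosφ2·sin²(Δλ/2)=0.5796690197; c=2·atan2(√a, √(1-a))=1.730816416; dist=6371·c=11027.031 ≈ 11027.0 km; running total=21241.0 km
Leg 2 bearing: y=sinΔλ·cosφ2=0.84659494, x=cosφ1·sinφ2-sinφ1·cosφ2·cosΔλ=-0.50782713; θ=atan2(y, x)=120.9573° ≈ 121.0°
Leg 3: φ1=0.0629924, φ2=-0.1009656, Δφ=-0.1639580, Δλ=4.0847756 rad; a=sin²(Δφ/2)+cosφ1·cosφ2·sin²(Δλ/2)=0.7947052447; c=2·atan2(√a, √(1-a))=2.201125231; dist=6371·c=14023.369 ≈ 14023.4 km; running total=35264.4 km
Leg 3 bearing: y=sinΔλ·cosφ2=-0.80530906, x=cosφ1·sinφ2-sinφ1·cosφ2·cosΔλ=-0.06381682; θ=atan2(y, x)=-94.5309° <0 so +360° → 265.4691° ≈ 265.5°
Leg 4: φ1=-0.1009656, φ2=0.7529071, Δφ=0.8538727, Δλ=-4.8262124 rad; a=sin²(Δφ/2)+cosφ1·cosφ2·sin²(Δλ/2)=0.4932315850; c=2·atan2(√a, √(1-a))=1.557259083; dist=6371·c=9921.298 ≈ 9921.3 km; running total=45185.7 km
Leg 4 bearing: y=sinΔλ·cosφ2=0.72498234, x=cosφ1·sinφ2-sinφ1·cosφ2·cosΔλ=0.68863442; θ=atan2(y, x)=46.4729° ≈ 46.5°
Leg 5: φ1=0.7529071, φ2=-0.0863624, Δφ=-0.8392695, Δλ=0.8675630 rad; a=sin²(Δφ/2)+cosφ1·cosφ2·sin²(Δλ/2)=0.2944231536; c=2·atan2(√a, √(1-a))=1.147077009; dist=6371·c=7308.028 ≈ 7308.0 km; running total=52493.7 km
Leg 5 bearing: y=sinΔλ·cosφ2=0.75991252, x=cosφ1·sinφ2-sinφ1·cosφ2·cosΔλ=-0.50347353; θ=atan2(y, x)=123.5261° ≈ 123.5°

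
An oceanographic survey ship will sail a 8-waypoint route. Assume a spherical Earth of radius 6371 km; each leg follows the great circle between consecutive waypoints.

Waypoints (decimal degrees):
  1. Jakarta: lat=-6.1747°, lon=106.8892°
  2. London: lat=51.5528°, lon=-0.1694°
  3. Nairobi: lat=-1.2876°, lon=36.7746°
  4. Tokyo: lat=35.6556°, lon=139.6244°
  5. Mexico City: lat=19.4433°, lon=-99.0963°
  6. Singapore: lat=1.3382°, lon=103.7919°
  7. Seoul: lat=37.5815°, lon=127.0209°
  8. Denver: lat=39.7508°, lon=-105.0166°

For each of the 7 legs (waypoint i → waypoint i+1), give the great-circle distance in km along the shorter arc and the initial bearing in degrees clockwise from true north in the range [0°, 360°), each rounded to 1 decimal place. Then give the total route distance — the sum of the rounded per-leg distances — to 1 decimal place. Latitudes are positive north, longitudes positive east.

Leg 1: φ1=-0.1077688, φ2=0.8997661, Δφ=1.0075349, Δλ=-1.8685251 rad; a=sin²(Δφ/2)+cosφ1·cosφ2·sin²(Δλ/2)=0.6327919386; c=2·atan2(√a, √(1-a))=1.839605825; dist=6371·c=11720.129 ≈ 11720.1 km; running total=11720.1 km
Leg 1 bearing: y=sinΔλ·cosφ2=-0.59443752, x=cosφ1·sinφ2-sinφ1·cosφ2·cosΔλ=0.75901860; θ=atan2(y, x)=-38.0668° <0 so +360° → 321.9332° ≈ 321.9°
Leg 2: φ1=0.8997661, φ2=-0.0224729, Δφ=-0.9222390, Δλ=0.6447944 rad; a=sin²(Δφ/2)+cosφ1·cosφ2·sin²(Δλ/2)=0.2603863583; c=2·atan2(√a, √(1-a))=1.071022224; dist=6371·c=6823.483 ≈ 6823.5 km; running total=18543.6 km
Leg 2 bearing: y=sinΔλ·cosφ2=0.60088240, x=cosφ1·sinφ2-sinφ1·cosφ2·cosΔλ=-0.63975117; θ=atan2(y, x)=136.7945° ≈ 136.8°
Leg 3: φ1=-0.0224729, φ2=0.6223076, Δφ=0.6447805, Δλ=1.7950676 rad; a=sin²(Δφ/2)+cosφ1·cosφ2·sin²(Δλ/2)=0.5968787971; c=2·atan2(√a, √(1-a))=1.765787213; dist=6371·c=11249.830 ≈ 11249.8 km; running total=29793.4 km
Leg 3 bearing: y=sinΔλ·cosφ2=0.79218669, x=cosφ1·sinφ2-sinφ1·cosφ2·cosΔλ=0.57870394; θ=atan2(y, x)=53.8513° ≈ 53.9°
Leg 4: φ1=0.6223076, φ2=0.3393496, Δφ=-0.2829580, Δλ=-4.1664622 rad; a=sin²(Δφ/2)+cosφ1·cosφ2·sin²(Δλ/2)=0.6018908589; c=2·atan2(√a, √(1-a))=1.776015478; dist=6371·c=11314.995 ≈ 11315.0 km; running total=41108.4 km
Leg 4 bearing: y=sinΔλ·cosφ2=0.80590715, x=cosφ1·sinφ2-sinφ1·cosφ2·cosΔλ=0.55586571; θ=atan2(y, x)=55.4045° ≈ 55.4°
Leg 5: φ1=0.3393496, φ2=0.0233560, Δφ=-0.3159936, Δλ=3.5410671 rad; a=sin²(Δφ/2)+cosφ1·cosφ2·sin²(Δλ/2)=0.9303580906; c=2·atan2(√a, √(1-a))=2.607471131; dist=6371·c=16612.199 ≈ 16612.2 km; running total=57720.6 km
Leg 5 bearing: y=sinΔλ·cosφ2=-0.38882815, x=cosφ1·sinφ2-sinφ1·cosφ2·cosΔλ=0.32860360; θ=atan2(y, x)=-49.7984° <0 so +360° → 310.2016° ≈ 310.2°
Leg 6: φ1=0.0233560, φ2=0.6559209, Δφ=0.6325649, Δλ=0.4054225 rad; a=sin²(Δφ/2)+cosφ1·cosφ2·sin²(Δλ/2)=0.1288555017; c=2·atan2(√a, √(1-a))=0.734316395; dist=6371·c=4678.330 ≈ 4678.3 km; running total=62398.9 km
Leg 6 bearing: y=sinΔλ·cosφ2=0.31256233, x=cosφ1·sinφ2-sinφ1·cosφ2·cosΔλ=0.59271565; θ=atan2(y, x)=27.8044° ≈ 27.8°
Leg 7: φ1=0.6559209, φ2=0.6937823, Δφ=0.0378614, Δλ=-4.0498184 rad; a=sin²(Δφ/2)+cosφ1·cosφ2·sin²(Δλ/2)=0.4924041811; c=2·atan2(√a, √(1-a))=1.555604105; dist=6371·c=9910.754 ≈ 9910.8 km; running total=72309.7 km
Leg 7 bearing: y=sinΔλ·cosφ2=0.60615827, x=cosφ1·sinφ2-sinφ1·cosφ2·cosΔλ=0.79519895; θ=atan2(y, x)=37.3173° ≈ 37.3°

Leg 1: dist=11720.1 km, bearing=321.9°
Leg 2: dist=6823.5 km, bearing=136.8°
Leg 3: dist=11249.8 km, bearing=53.9°
Leg 4: dist=11315.0 km, bearing=55.4°
Leg 5: dist=16612.2 km, bearing=310.2°
Leg 6: dist=4678.3 km, bearing=27.8°
Leg 7: dist=9910.8 km, bearing=37.3°
Total: 72309.7 km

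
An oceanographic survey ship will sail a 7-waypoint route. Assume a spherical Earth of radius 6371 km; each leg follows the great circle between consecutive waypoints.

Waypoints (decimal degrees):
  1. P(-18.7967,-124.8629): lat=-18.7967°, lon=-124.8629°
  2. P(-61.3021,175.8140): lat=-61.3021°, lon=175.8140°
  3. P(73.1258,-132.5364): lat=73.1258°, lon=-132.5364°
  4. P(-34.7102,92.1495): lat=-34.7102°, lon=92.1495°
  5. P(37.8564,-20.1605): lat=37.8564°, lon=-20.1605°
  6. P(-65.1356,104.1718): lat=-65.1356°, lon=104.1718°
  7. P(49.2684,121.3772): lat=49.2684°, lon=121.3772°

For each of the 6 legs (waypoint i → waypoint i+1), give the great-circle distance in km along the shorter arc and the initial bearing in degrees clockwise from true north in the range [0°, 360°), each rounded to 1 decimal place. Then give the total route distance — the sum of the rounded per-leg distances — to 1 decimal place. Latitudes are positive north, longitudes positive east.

Leg 1: φ1=-0.3280643, φ2=-1.0699235, Δφ=-0.7418592, Δλ=5.2478019 rad; a=sin²(Δφ/2)+cosφ1·cosφ2·sin²(Δλ/2)=0.2427210888; c=2·atan2(√a, √(1-a))=1.030304443; dist=6371·c=6564.070 ≈ 6564.1 km; running total=6564.1 km
Leg 1 bearing: y=sinΔλ·cosφ2=-0.41299243, x=cosφ1·sinφ2-sinφ1·cosφ2·cosΔλ=-0.75144361; θ=atan2(y, x)=-151.2069° <0 so +360° → 208.7931° ≈ 208.8°
Leg 2: φ1=-1.0699235, φ2=1.2762860, Δφ=2.3462095, Δλ=-5.3817297 rad; a=sin²(Δφ/2)+cosφ1·cosφ2·sin²(Δλ/2)=0.8764561869; c=2·atan2(√a, √(1-a))=2.423272562; dist=6371·c=15438.669 ≈ 15438.7 km; running total=22002.8 km
Leg 2 bearing: y=sinΔλ·cosφ2=0.22763973, x=cosφ1·sinφ2-sinφ1·cosφ2·cosΔλ=0.61749746; θ=atan2(y, x)=20.2364° ≈ 20.2°
Leg 3: φ1=1.2762860, φ2=-0.6058073, Δφ=-1.8820933, Δλ=3.9215087 rad; a=sin²(Δφ/2)+cosφ1·cosφ2·sin²(Δλ/2)=0.8572789521; c=2·atan2(√a, √(1-a))=2.366788281; dist=6371·c=15078.808 ≈ 15078.8 km; running total=37081.6 km
Leg 3 bearing: y=sinΔλ·cosφ2=-0.57807666, x=cosφ1·sinφ2-sinφ1·cosφ2·cosΔλ=0.39399794; θ=atan2(y, x)=-55.7230° <0 so +360° → 304.2770° ≈ 304.3°
Leg 4: φ1=-0.6058073, φ2=0.6607188, Δφ=1.2665261, Δλ=-1.9601793 rad; a=sin²(Δφ/2)+cosφ1·cosφ2·sin²(Δλ/2)=0.7979183727; c=2·atan2(√a, √(1-a))=2.209103460; dist=6371·c=14074.198 ≈ 14074.2 km; running total=51155.8 km
Leg 4 bearing: y=sinΔλ·cosφ2=-0.73044824, x=cosφ1·sinφ2-sinφ1·cosφ2·cosΔλ=0.33380225; θ=atan2(y, x)=-65.4404° <0 so +360° → 294.5596° ≈ 294.6°
Leg 5: φ1=0.6607188, φ2=-1.1368307, Δφ=-1.7975495, Δλ=2.1700080 rad; a=sin²(Δφ/2)+cosφ1·cosφ2·sin²(Δλ/2)=0.8720178696; c=2·atan2(√a, √(1-a))=2.409886804; dist=6371·c=15353.389 ≈ 15353.4 km; running total=66509.2 km
Leg 5 bearing: y=sinΔλ·cosφ2=0.34721770, x=cosφ1·sinφ2-sinφ1·cosφ2·cosΔλ=-0.57083333; θ=atan2(y, x)=148.6893° ≈ 148.7°
Leg 6: φ1=-1.1368307, φ2=0.8598958, Δφ=1.9967265, Δλ=0.3002909 rad; a=sin²(Δφ/2)+cosφ1·cosφ2·sin²(Δλ/2)=0.7127228529; c=2·atan2(√a, √(1-a))=2.010250657; dist=6371·c=12807.307 ≈ 12807.3 km; running total=79316.5 km
Leg 6 bearing: y=sinΔλ·cosφ2=0.19301311, x=cosφ1·sinφ2-sinφ1·cosφ2·cosΔλ=0.88416169; θ=atan2(y, x)=12.3145° ≈ 12.3°

Leg 1: dist=6564.1 km, bearing=208.8°
Leg 2: dist=15438.7 km, bearing=20.2°
Leg 3: dist=15078.8 km, bearing=304.3°
Leg 4: dist=14074.2 km, bearing=294.6°
Leg 5: dist=15353.4 km, bearing=148.7°
Leg 6: dist=12807.3 km, bearing=12.3°
Total: 79316.5 km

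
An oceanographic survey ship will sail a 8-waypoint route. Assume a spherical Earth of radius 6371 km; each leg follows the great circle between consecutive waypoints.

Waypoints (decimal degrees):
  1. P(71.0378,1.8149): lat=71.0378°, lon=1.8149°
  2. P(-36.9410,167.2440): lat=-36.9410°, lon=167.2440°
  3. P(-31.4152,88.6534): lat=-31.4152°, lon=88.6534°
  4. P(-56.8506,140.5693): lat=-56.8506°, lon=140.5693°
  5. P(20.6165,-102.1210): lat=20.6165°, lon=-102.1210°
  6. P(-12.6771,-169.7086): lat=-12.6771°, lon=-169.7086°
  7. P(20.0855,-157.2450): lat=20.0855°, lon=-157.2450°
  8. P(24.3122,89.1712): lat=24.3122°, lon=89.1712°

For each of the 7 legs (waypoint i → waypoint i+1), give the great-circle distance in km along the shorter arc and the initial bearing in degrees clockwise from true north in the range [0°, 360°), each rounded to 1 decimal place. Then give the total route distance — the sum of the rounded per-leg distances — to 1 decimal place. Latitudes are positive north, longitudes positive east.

Leg 1: φ1=1.2398435, φ2=-0.6447421, Δφ=-1.8845856, Δλ=2.8872825 rad; a=sin²(Δφ/2)+cosφ1·cosφ2·sin²(Δλ/2)=0.9098692525; c=2·atan2(√a, √(1-a))=2.531750626; dist=6371·c=16129.783 ≈ 16129.8 km; running total=16129.8 km
Leg 1 bearing: y=sinΔλ·cosφ2=0.20107479, x=cosφ1·sinφ2-sinφ1·cosφ2·cosΔλ=0.53628137; θ=atan2(y, x)=20.5532° ≈ 20.6°
Leg 2: φ1=-0.6447421, φ2=-0.5482987, Δφ=0.0964434, Δλ=-1.3716647 rad; a=sin²(Δφ/2)+cosφ1·cosφ2·sin²(Δλ/2)=0.2759052712; c=2·atan2(√a, √(1-a))=1.106057373; dist=6371·c=7046.692 ≈ 7046.7 km; running total=23176.5 km
Leg 2 bearing: y=sinΔλ·cosφ2=-0.83654804, x=cosφ1·sinφ2-sinφ1·cosφ2·cosΔλ=-0.31514059; θ=atan2(y, x)=-110.6422° <0 so +360° → 249.3578° ≈ 249.4°
Leg 3: φ1=-0.5482987, φ2=-0.9922302, Δφ=-0.4439315, Δλ=0.9061034 rad; a=sin²(Δφ/2)+cosφ1·cosφ2·sin²(Δλ/2)=0.1378741710; c=2·atan2(√a, √(1-a))=0.760847836; dist=6371·c=4847.362 ≈ 4847.4 km; running total=28023.9 km
Leg 3 bearing: y=sinΔλ·cosφ2=0.43040860, x=cosφ1·sinφ2-sinφ1·cosφ2·cosΔλ=-0.53870954; θ=atan2(y, x)=141.3765° ≈ 141.4°
Leg 4: φ1=-0.9922302, φ2=0.3598258, Δφ=1.3520560, Δλ=-4.2357448 rad; a=sin²(Δφ/2)+cosφ1·cosφ2·sin²(Δλ/2)=0.7648100530; c=2·atan2(√a, √(1-a))=2.128948965; dist=6371·c=13563.534 ≈ 13563.5 km; running total=41587.4 km
Leg 4 bearing: y=sinΔλ·cosφ2=0.83163588, x=cosφ1·sinφ2-sinφ1·cosφ2·cosΔλ=-0.16698597; θ=atan2(y, x)=101.3536° ≈ 101.4°
Leg 5: φ1=0.3598258, φ2=-0.2212571, Δφ=-0.5810829, Δλ=-1.1796262 rad; a=sin²(Δφ/2)+cosφ1·cosφ2·sin²(Δλ/2)=0.3645595309; c=2·atan2(√a, √(1-a))=1.296488260; dist=6371·c=8259.927 ≈ 8259.9 km; running total=49847.3 km
Leg 5 bearing: y=sinΔλ·cosφ2=-0.90192728, x=cosφ1·sinφ2-sinφ1·cosφ2·cosΔλ=-0.33637881; θ=atan2(y, x)=-110.4533° <0 so +360° → 249.5467° ≈ 249.5°
Leg 6: φ1=-0.2212571, φ2=0.3505581, Δφ=0.5718152, Δλ=0.2175309 rad; a=sin²(Δφ/2)+cosφ1·cosφ2·sin²(Δλ/2)=0.0903369008; c=2·atan2(√a, √(1-a))=0.610561544; dist=6371·c=3889.888 ≈ 3889.9 km; running total=53737.2 km
Leg 6 bearing: y=sinΔλ·cosφ2=0.20269346, x=cosφ1·sinφ2-sinφ1·cosφ2·cosΔλ=0.53630210; θ=atan2(y, x)=20.7039° ≈ 20.7°
Leg 7: φ1=0.3505581, φ2=0.4243279, Δφ=0.0737698, Δλ=4.3007740 rad; a=sin²(Δφ/2)+cosφ1·cosφ2·sin²(Δλ/2)=0.6005217132; c=2·atan2(√a, √(1-a))=1.773219306; dist=6371·c=11297.180 ≈ 11297.2 km; running total=65034.4 km
Leg 7 bearing: y=sinΔλ·cosφ2=-0.83519880, x=cosφ1·sinφ2-sinφ1·cosφ2·cosΔλ=0.51188329; θ=atan2(y, x)=-58.4964° <0 so +360° → 301.5036° ≈ 301.5°

Leg 1: dist=16129.8 km, bearing=20.6°
Leg 2: dist=7046.7 km, bearing=249.4°
Leg 3: dist=4847.4 km, bearing=141.4°
Leg 4: dist=13563.5 km, bearing=101.4°
Leg 5: dist=8259.9 km, bearing=249.5°
Leg 6: dist=3889.9 km, bearing=20.7°
Leg 7: dist=11297.2 km, bearing=301.5°
Total: 65034.4 km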